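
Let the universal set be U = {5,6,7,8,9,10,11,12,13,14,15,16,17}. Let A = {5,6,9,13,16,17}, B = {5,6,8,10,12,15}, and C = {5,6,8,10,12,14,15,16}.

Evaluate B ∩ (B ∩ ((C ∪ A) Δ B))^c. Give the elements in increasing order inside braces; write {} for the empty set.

{5,6,8,10,12,15}

C ∪ A = {5,6,8,9,10,12,13,14,15,16,17}
(C ∪ A) Δ B = {9,13,14,16,17}
B ∩ ((C ∪ A) Δ B) = {}
(B ∩ ((C ∪ A) Δ B))^c = {5,6,7,8,9,10,11,12,13,14,15,16,17}
B ∩ (B ∩ ((C ∪ A) Δ B))^c = {5,6,8,10,12,15}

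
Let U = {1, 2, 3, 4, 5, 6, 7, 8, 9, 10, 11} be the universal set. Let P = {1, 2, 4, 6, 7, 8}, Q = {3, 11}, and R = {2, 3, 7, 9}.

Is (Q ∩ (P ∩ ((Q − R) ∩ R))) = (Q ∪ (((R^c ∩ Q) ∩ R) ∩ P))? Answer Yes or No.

Q − R = {11}
(Q − R) ∩ R = {}
P ∩ ((Q − R) ∩ R) = {}
Q ∩ (P ∩ ((Q − R) ∩ R)) = {}
R^c = {1, 4, 5, 6, 8, 10, 11}
R^c ∩ Q = {11}
(R^c ∩ Q) ∩ R = {}
((R^c ∩ Q) ∩ R) ∩ P = {}
Q ∪ (((R^c ∩ Q) ∩ R) ∩ P) = {3, 11}
3 ∈ Q ∪ (((R^c ∩ Q) ∩ R) ∩ P) but 3 ∉ Q ∩ (P ∩ ((Q − R) ∩ R)), so they differ.

No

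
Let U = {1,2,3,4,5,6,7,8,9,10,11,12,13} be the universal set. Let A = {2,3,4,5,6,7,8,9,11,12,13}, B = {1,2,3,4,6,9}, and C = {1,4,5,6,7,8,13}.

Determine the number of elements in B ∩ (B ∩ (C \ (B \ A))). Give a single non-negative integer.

2

B \ A = {1}
C \ (B \ A) = {4,5,6,7,8,13}
B ∩ (C \ (B \ A)) = {4,6}
B ∩ (B ∩ (C \ (B \ A))) = {4,6}
|B ∩ (B ∩ (C \ (B \ A)))| = 2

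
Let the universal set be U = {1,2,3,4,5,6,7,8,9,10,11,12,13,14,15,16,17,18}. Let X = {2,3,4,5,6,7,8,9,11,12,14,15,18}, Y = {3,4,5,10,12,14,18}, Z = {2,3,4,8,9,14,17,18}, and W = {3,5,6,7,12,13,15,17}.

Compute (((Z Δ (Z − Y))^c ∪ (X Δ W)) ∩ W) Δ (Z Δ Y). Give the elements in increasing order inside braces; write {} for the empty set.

{2,6,7,8,9,10,13,15}

Z − Y = {2,8,9,17}
Z Δ (Z − Y) = {3,4,14,18}
(Z Δ (Z − Y))^c = {1,2,5,6,7,8,9,10,11,12,13,15,16,17}
X Δ W = {2,4,8,9,11,13,14,17,18}
(Z Δ (Z − Y))^c ∪ (X Δ W) = {1,2,4,5,6,7,8,9,10,11,12,13,14,15,16,17,18}
((Z Δ (Z − Y))^c ∪ (X Δ W)) ∩ W = {5,6,7,12,13,15,17}
Z Δ Y = {2,5,8,9,10,12,17}
(((Z Δ (Z − Y))^c ∪ (X Δ W)) ∩ W) Δ (Z Δ Y) = {2,6,7,8,9,10,13,15}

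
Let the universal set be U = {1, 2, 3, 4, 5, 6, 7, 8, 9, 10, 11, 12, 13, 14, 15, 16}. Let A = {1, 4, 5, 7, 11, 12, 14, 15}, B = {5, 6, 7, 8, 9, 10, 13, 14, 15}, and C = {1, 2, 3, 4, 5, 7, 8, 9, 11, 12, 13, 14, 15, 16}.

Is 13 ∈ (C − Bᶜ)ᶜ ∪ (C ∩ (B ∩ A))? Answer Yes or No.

13 ∈ B, so 13 ∉ Bᶜ
13 ∈ C and 13 ∉ Bᶜ, so 13 ∈ C − Bᶜ
13 ∉ (C − Bᶜ)ᶜ since 13 ∈ (C − Bᶜ)
13 ∈ B and 13 ∉ A, so 13 ∉ B ∩ A
13 ∈ C and 13 ∉ (B ∩ A), so 13 ∉ C ∩ (B ∩ A)
13 ∉ (C − Bᶜ)ᶜ and 13 ∉ (C ∩ (B ∩ A)), so 13 ∉ (C − Bᶜ)ᶜ ∪ (C ∩ (B ∩ A))

No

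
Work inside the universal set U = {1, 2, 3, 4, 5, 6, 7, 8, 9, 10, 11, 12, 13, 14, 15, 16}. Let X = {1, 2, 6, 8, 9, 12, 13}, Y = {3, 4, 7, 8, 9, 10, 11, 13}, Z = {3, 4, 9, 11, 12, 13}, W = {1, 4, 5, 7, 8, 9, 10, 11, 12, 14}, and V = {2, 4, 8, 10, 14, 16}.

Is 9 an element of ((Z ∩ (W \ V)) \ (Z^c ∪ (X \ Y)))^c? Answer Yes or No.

9 ∈ W and 9 ∉ V, so 9 ∈ W \ V
9 ∈ Z and 9 ∈ (W \ V), so 9 ∈ Z ∩ (W \ V)
9 ∈ Z, so 9 ∉ Z^c
9 ∈ X and 9 ∈ Y, so 9 ∉ X \ Y
9 ∉ Z^c and 9 ∉ (X \ Y), so 9 ∉ Z^c ∪ (X \ Y)
9 ∈ (Z ∩ (W \ V)) and 9 ∉ (Z^c ∪ (X \ Y)), so 9 ∈ (Z ∩ (W \ V)) \ (Z^c ∪ (X \ Y))
9 ∉ ((Z ∩ (W \ V)) \ (Z^c ∪ (X \ Y)))^c since 9 ∈ ((Z ∩ (W \ V)) \ (Z^c ∪ (X \ Y)))

No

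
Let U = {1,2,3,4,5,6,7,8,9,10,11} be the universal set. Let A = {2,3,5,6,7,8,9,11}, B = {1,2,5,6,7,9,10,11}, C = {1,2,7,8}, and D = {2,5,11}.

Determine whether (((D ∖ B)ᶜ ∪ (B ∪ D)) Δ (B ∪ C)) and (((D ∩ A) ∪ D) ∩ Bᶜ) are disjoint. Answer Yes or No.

Yes

D ∖ B = {}
(D ∖ B)ᶜ = {1,2,3,4,5,6,7,8,9,10,11}
B ∪ D = {1,2,5,6,7,9,10,11}
(D ∖ B)ᶜ ∪ (B ∪ D) = {1,2,3,4,5,6,7,8,9,10,11}
B ∪ C = {1,2,5,6,7,8,9,10,11}
((D ∖ B)ᶜ ∪ (B ∪ D)) Δ (B ∪ C) = {3,4}
D ∩ A = {2,5,11}
(D ∩ A) ∪ D = {2,5,11}
Bᶜ = {3,4,8}
((D ∩ A) ∪ D) ∩ Bᶜ = {}
{3,4} and {} share no elements.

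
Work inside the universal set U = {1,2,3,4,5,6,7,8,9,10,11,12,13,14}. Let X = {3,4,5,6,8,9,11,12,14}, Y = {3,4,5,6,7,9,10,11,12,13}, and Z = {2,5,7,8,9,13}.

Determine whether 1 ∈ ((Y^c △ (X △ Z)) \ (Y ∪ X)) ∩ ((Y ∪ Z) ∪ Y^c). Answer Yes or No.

Yes

1 ∉ Y, so 1 ∈ Y^c
1 ∉ X and 1 ∉ Z, so 1 ∉ X △ Z
1 ∈ Y^c and 1 ∉ (X △ Z), so 1 ∈ Y^c △ (X △ Z)
1 ∉ Y and 1 ∉ X, so 1 ∉ Y ∪ X
1 ∈ (Y^c △ (X △ Z)) and 1 ∉ (Y ∪ X), so 1 ∈ (Y^c △ (X △ Z)) \ (Y ∪ X)
1 ∉ Y and 1 ∉ Z, so 1 ∉ Y ∪ Z
1 ∉ Y, so 1 ∈ Y^c
1 ∉ (Y ∪ Z) and 1 ∈ Y^c, so 1 ∈ (Y ∪ Z) ∪ Y^c
1 ∈ ((Y^c △ (X △ Z)) \ (Y ∪ X)) and 1 ∈ ((Y ∪ Z) ∪ Y^c), so 1 ∈ ((Y^c △ (X △ Z)) \ (Y ∪ X)) ∩ ((Y ∪ Z) ∪ Y^c)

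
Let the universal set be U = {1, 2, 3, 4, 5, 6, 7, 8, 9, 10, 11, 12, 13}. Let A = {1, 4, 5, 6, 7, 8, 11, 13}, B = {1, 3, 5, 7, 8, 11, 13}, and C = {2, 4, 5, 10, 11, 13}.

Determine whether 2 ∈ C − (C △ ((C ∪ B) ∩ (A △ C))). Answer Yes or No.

Yes

2 ∈ C and 2 ∉ B, so 2 ∈ C ∪ B
2 ∉ A and 2 ∈ C, so 2 ∈ A △ C
2 ∈ (C ∪ B) and 2 ∈ (A △ C), so 2 ∈ (C ∪ B) ∩ (A △ C)
2 ∈ C and 2 ∈ ((C ∪ B) ∩ (A △ C)), so 2 ∉ C △ ((C ∪ B) ∩ (A △ C))
2 ∈ C and 2 ∉ (C △ ((C ∪ B) ∩ (A △ C))), so 2 ∈ C − (C △ ((C ∪ B) ∩ (A △ C)))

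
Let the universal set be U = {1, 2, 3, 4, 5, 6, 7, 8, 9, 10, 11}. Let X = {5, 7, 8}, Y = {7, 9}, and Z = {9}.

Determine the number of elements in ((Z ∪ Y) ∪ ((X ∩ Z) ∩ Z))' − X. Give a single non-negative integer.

Z ∪ Y = {7, 9}
X ∩ Z = {}
(X ∩ Z) ∩ Z = {}
(Z ∪ Y) ∪ ((X ∩ Z) ∩ Z) = {7, 9}
((Z ∪ Y) ∪ ((X ∩ Z) ∩ Z))' = {1, 2, 3, 4, 5, 6, 8, 10, 11}
((Z ∪ Y) ∪ ((X ∩ Z) ∩ Z))' − X = {1, 2, 3, 4, 6, 10, 11}
|((Z ∪ Y) ∪ ((X ∩ Z) ∩ Z))' − X| = 7

7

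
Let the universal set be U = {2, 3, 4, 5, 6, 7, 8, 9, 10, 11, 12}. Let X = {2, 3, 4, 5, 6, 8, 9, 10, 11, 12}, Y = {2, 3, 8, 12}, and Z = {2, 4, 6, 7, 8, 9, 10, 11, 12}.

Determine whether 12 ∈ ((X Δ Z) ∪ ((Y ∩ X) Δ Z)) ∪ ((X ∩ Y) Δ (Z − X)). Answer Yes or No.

Yes

12 ∈ X and 12 ∈ Z, so 12 ∉ X Δ Z
12 ∈ Y and 12 ∈ X, so 12 ∈ Y ∩ X
12 ∈ (Y ∩ X) and 12 ∈ Z, so 12 ∉ (Y ∩ X) Δ Z
12 ∉ (X Δ Z) and 12 ∉ ((Y ∩ X) Δ Z), so 12 ∉ (X Δ Z) ∪ ((Y ∩ X) Δ Z)
12 ∈ X and 12 ∈ Y, so 12 ∈ X ∩ Y
12 ∈ Z and 12 ∈ X, so 12 ∉ Z − X
12 ∈ (X ∩ Y) and 12 ∉ (Z − X), so 12 ∈ (X ∩ Y) Δ (Z − X)
12 ∉ ((X Δ Z) ∪ ((Y ∩ X) Δ Z)) and 12 ∈ ((X ∩ Y) Δ (Z − X)), so 12 ∈ ((X Δ Z) ∪ ((Y ∩ X) Δ Z)) ∪ ((X ∩ Y) Δ (Z − X))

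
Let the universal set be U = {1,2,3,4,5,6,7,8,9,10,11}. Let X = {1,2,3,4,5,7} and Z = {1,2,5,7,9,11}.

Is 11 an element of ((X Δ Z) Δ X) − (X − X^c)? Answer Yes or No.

Yes

11 ∉ X and 11 ∈ Z, so 11 ∈ X Δ Z
11 ∈ (X Δ Z) and 11 ∉ X, so 11 ∈ (X Δ Z) Δ X
11 ∉ X, so 11 ∈ X^c
11 ∉ X and 11 ∈ X^c, so 11 ∉ X − X^c
11 ∈ ((X Δ Z) Δ X) and 11 ∉ (X − X^c), so 11 ∈ ((X Δ Z) Δ X) − (X − X^c)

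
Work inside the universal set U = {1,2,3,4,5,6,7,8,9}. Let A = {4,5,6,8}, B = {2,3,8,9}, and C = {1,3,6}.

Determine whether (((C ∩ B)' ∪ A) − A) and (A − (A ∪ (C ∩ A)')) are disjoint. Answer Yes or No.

C ∩ B = {3}
(C ∩ B)' = {1,2,4,5,6,7,8,9}
(C ∩ B)' ∪ A = {1,2,4,5,6,7,8,9}
((C ∩ B)' ∪ A) − A = {1,2,7,9}
C ∩ A = {6}
(C ∩ A)' = {1,2,3,4,5,7,8,9}
A ∪ (C ∩ A)' = {1,2,3,4,5,6,7,8,9}
A − (A ∪ (C ∩ A)') = {}
{1,2,7,9} and {} share no elements.

Yes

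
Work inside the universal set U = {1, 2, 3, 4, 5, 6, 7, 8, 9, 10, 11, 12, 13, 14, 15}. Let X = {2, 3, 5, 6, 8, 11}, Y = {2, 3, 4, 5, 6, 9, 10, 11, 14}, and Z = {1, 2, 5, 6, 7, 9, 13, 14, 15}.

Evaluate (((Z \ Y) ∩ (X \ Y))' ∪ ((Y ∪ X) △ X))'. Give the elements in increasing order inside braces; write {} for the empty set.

{}

Z \ Y = {1, 7, 13, 15}
X \ Y = {8}
(Z \ Y) ∩ (X \ Y) = {}
((Z \ Y) ∩ (X \ Y))' = {1, 2, 3, 4, 5, 6, 7, 8, 9, 10, 11, 12, 13, 14, 15}
Y ∪ X = {2, 3, 4, 5, 6, 8, 9, 10, 11, 14}
(Y ∪ X) △ X = {4, 9, 10, 14}
((Z \ Y) ∩ (X \ Y))' ∪ ((Y ∪ X) △ X) = {1, 2, 3, 4, 5, 6, 7, 8, 9, 10, 11, 12, 13, 14, 15}
(((Z \ Y) ∩ (X \ Y))' ∪ ((Y ∪ X) △ X))' = {}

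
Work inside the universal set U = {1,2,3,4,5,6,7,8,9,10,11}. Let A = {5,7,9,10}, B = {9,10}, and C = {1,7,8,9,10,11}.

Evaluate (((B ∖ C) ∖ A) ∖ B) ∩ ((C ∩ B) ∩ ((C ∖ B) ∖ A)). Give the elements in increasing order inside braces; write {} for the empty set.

B ∖ C = {}
(B ∖ C) ∖ A = {}
((B ∖ C) ∖ A) ∖ B = {}
C ∩ B = {9,10}
C ∖ B = {1,7,8,11}
(C ∖ B) ∖ A = {1,8,11}
(C ∩ B) ∩ ((C ∖ B) ∖ A) = {}
(((B ∖ C) ∖ A) ∖ B) ∩ ((C ∩ B) ∩ ((C ∖ B) ∖ A)) = {}

{}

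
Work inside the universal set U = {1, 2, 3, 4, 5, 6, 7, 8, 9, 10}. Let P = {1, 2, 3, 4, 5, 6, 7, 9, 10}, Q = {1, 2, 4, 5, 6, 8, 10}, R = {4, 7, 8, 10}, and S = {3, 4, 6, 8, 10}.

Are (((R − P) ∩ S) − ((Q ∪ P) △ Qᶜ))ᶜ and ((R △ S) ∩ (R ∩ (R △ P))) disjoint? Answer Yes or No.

Yes

R − P = {8}
(R − P) ∩ S = {8}
Q ∪ P = {1, 2, 3, 4, 5, 6, 7, 8, 9, 10}
Qᶜ = {3, 7, 9}
(Q ∪ P) △ Qᶜ = {1, 2, 4, 5, 6, 8, 10}
((R − P) ∩ S) − ((Q ∪ P) △ Qᶜ) = {}
(((R − P) ∩ S) − ((Q ∪ P) △ Qᶜ))ᶜ = {1, 2, 3, 4, 5, 6, 7, 8, 9, 10}
R △ S = {3, 6, 7}
R △ P = {1, 2, 3, 5, 6, 8, 9}
R ∩ (R △ P) = {8}
(R △ S) ∩ (R ∩ (R △ P)) = {}
{1, 2, 3, 4, 5, 6, 7, 8, 9, 10} and {} share no elements.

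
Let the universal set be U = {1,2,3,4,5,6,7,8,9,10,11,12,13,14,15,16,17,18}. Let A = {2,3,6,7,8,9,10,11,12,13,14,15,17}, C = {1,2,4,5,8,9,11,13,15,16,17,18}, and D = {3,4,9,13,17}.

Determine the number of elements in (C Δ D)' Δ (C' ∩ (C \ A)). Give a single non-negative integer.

9

C Δ D = {1,2,3,5,8,11,15,16,18}
(C Δ D)' = {4,6,7,9,10,12,13,14,17}
C' = {3,6,7,10,12,14}
C \ A = {1,4,5,16,18}
C' ∩ (C \ A) = {}
(C Δ D)' Δ (C' ∩ (C \ A)) = {4,6,7,9,10,12,13,14,17}
|(C Δ D)' Δ (C' ∩ (C \ A))| = 9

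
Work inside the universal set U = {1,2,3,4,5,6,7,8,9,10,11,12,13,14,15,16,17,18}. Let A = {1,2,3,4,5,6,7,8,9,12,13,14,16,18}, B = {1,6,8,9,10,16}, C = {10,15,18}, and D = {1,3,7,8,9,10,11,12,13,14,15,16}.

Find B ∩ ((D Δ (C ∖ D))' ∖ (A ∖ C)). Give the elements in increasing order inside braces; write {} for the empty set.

{}

C ∖ D = {18}
D Δ (C ∖ D) = {1,3,7,8,9,10,11,12,13,14,15,16,18}
(D Δ (C ∖ D))' = {2,4,5,6,17}
A ∖ C = {1,2,3,4,5,6,7,8,9,12,13,14,16}
(D Δ (C ∖ D))' ∖ (A ∖ C) = {17}
B ∩ ((D Δ (C ∖ D))' ∖ (A ∖ C)) = {}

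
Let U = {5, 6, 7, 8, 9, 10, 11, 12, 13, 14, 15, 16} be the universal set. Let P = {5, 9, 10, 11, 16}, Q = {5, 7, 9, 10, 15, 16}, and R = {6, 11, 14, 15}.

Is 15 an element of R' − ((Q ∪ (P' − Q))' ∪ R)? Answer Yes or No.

No

15 ∈ R, so 15 ∉ R'
15 ∉ P, so 15 ∈ P'
15 ∈ P' and 15 ∈ Q, so 15 ∉ P' − Q
15 ∈ Q and 15 ∉ (P' − Q), so 15 ∈ Q ∪ (P' − Q)
15 ∉ (Q ∪ (P' − Q))' since 15 ∈ (Q ∪ (P' − Q))
15 ∉ (Q ∪ (P' − Q))' and 15 ∈ R, so 15 ∈ (Q ∪ (P' − Q))' ∪ R
15 ∉ R' and 15 ∈ ((Q ∪ (P' − Q))' ∪ R), so 15 ∉ R' − ((Q ∪ (P' − Q))' ∪ R)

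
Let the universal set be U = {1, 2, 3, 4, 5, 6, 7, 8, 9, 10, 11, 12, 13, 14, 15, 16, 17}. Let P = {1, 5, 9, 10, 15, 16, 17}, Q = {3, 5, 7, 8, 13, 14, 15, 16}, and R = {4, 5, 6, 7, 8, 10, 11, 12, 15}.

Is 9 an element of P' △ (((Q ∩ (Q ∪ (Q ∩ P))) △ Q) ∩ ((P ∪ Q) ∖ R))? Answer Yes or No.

No

9 ∈ P, so 9 ∉ P'
9 ∉ Q and 9 ∈ P, so 9 ∉ Q ∩ P
9 ∉ Q and 9 ∉ (Q ∩ P), so 9 ∉ Q ∪ (Q ∩ P)
9 ∉ Q and 9 ∉ (Q ∪ (Q ∩ P)), so 9 ∉ Q ∩ (Q ∪ (Q ∩ P))
9 ∉ (Q ∩ (Q ∪ (Q ∩ P))) and 9 ∉ Q, so 9 ∉ (Q ∩ (Q ∪ (Q ∩ P))) △ Q
9 ∈ P and 9 ∉ Q, so 9 ∈ P ∪ Q
9 ∈ (P ∪ Q) and 9 ∉ R, so 9 ∈ (P ∪ Q) ∖ R
9 ∉ ((Q ∩ (Q ∪ (Q ∩ P))) △ Q) and 9 ∈ ((P ∪ Q) ∖ R), so 9 ∉ ((Q ∩ (Q ∪ (Q ∩ P))) △ Q) ∩ ((P ∪ Q) ∖ R)
9 ∉ P' and 9 ∉ (((Q ∩ (Q ∪ (Q ∩ P))) △ Q) ∩ ((P ∪ Q) ∖ R)), so 9 ∉ P' △ (((Q ∩ (Q ∪ (Q ∩ P))) △ Q) ∩ ((P ∪ Q) ∖ R))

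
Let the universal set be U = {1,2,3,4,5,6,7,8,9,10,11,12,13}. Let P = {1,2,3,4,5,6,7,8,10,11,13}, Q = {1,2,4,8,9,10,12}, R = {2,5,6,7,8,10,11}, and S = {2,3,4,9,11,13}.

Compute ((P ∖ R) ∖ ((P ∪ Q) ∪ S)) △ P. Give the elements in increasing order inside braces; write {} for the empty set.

{1,2,3,4,5,6,7,8,10,11,13}

P ∖ R = {1,3,4,13}
P ∪ Q = {1,2,3,4,5,6,7,8,9,10,11,12,13}
(P ∪ Q) ∪ S = {1,2,3,4,5,6,7,8,9,10,11,12,13}
(P ∖ R) ∖ ((P ∪ Q) ∪ S) = {}
((P ∖ R) ∖ ((P ∪ Q) ∪ S)) △ P = {1,2,3,4,5,6,7,8,10,11,13}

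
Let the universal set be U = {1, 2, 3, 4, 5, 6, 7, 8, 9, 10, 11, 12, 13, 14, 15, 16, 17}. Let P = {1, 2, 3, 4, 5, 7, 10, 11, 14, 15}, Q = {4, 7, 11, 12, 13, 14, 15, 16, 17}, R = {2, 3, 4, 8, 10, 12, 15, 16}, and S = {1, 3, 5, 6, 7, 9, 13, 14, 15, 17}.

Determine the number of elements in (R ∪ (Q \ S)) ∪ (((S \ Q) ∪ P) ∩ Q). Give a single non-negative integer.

Q \ S = {4, 11, 12, 16}
R ∪ (Q \ S) = {2, 3, 4, 8, 10, 11, 12, 15, 16}
S \ Q = {1, 3, 5, 6, 9}
(S \ Q) ∪ P = {1, 2, 3, 4, 5, 6, 7, 9, 10, 11, 14, 15}
((S \ Q) ∪ P) ∩ Q = {4, 7, 11, 14, 15}
(R ∪ (Q \ S)) ∪ (((S \ Q) ∪ P) ∩ Q) = {2, 3, 4, 7, 8, 10, 11, 12, 14, 15, 16}
|(R ∪ (Q \ S)) ∪ (((S \ Q) ∪ P) ∩ Q)| = 11

11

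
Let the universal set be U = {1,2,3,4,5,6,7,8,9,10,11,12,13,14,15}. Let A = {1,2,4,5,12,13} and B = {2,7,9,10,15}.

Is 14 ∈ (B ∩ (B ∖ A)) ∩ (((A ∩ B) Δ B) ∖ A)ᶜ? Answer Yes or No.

No

14 ∉ B and 14 ∉ A, so 14 ∉ B ∖ A
14 ∉ B and 14 ∉ (B ∖ A), so 14 ∉ B ∩ (B ∖ A)
14 ∉ A and 14 ∉ B, so 14 ∉ A ∩ B
14 ∉ (A ∩ B) and 14 ∉ B, so 14 ∉ (A ∩ B) Δ B
14 ∉ ((A ∩ B) Δ B) and 14 ∉ A, so 14 ∉ ((A ∩ B) Δ B) ∖ A
14 ∈ (((A ∩ B) Δ B) ∖ A)ᶜ since 14 ∉ (((A ∩ B) Δ B) ∖ A)
14 ∉ (B ∩ (B ∖ A)) and 14 ∈ (((A ∩ B) Δ B) ∖ A)ᶜ, so 14 ∉ (B ∩ (B ∖ A)) ∩ (((A ∩ B) Δ B) ∖ A)ᶜ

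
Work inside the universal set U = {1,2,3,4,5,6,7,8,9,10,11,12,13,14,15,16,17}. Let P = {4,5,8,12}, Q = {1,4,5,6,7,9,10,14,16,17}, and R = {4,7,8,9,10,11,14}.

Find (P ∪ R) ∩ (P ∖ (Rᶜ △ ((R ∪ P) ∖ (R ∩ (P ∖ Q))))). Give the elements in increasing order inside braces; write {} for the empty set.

{5,8,12}

P ∪ R = {4,5,7,8,9,10,11,12,14}
Rᶜ = {1,2,3,5,6,12,13,15,16,17}
R ∪ P = {4,5,7,8,9,10,11,12,14}
P ∖ Q = {8,12}
R ∩ (P ∖ Q) = {8}
(R ∪ P) ∖ (R ∩ (P ∖ Q)) = {4,5,7,9,10,11,12,14}
Rᶜ △ ((R ∪ P) ∖ (R ∩ (P ∖ Q))) = {1,2,3,4,6,7,9,10,11,13,14,15,16,17}
P ∖ (Rᶜ △ ((R ∪ P) ∖ (R ∩ (P ∖ Q)))) = {5,8,12}
(P ∪ R) ∩ (P ∖ (Rᶜ △ ((R ∪ P) ∖ (R ∩ (P ∖ Q))))) = {5,8,12}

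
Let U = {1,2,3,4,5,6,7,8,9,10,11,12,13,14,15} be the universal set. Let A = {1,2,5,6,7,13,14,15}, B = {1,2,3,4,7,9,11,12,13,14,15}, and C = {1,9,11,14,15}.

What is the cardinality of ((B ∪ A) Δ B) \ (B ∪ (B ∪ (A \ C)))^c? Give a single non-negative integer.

2

B ∪ A = {1,2,3,4,5,6,7,9,11,12,13,14,15}
(B ∪ A) Δ B = {5,6}
A \ C = {2,5,6,7,13}
B ∪ (A \ C) = {1,2,3,4,5,6,7,9,11,12,13,14,15}
B ∪ (B ∪ (A \ C)) = {1,2,3,4,5,6,7,9,11,12,13,14,15}
(B ∪ (B ∪ (A \ C)))^c = {8,10}
((B ∪ A) Δ B) \ (B ∪ (B ∪ (A \ C)))^c = {5,6}
|((B ∪ A) Δ B) \ (B ∪ (B ∪ (A \ C)))^c| = 2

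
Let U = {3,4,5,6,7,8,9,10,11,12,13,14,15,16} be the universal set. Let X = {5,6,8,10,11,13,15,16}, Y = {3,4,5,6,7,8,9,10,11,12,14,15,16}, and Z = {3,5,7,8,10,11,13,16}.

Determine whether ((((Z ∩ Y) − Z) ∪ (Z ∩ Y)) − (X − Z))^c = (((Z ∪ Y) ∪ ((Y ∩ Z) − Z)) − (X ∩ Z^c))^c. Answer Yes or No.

No

Z ∩ Y = {3,5,7,8,10,11,16}
(Z ∩ Y) − Z = {}
((Z ∩ Y) − Z) ∪ (Z ∩ Y) = {3,5,7,8,10,11,16}
X − Z = {6,15}
(((Z ∩ Y) − Z) ∪ (Z ∩ Y)) − (X − Z) = {3,5,7,8,10,11,16}
((((Z ∩ Y) − Z) ∪ (Z ∩ Y)) − (X − Z))^c = {4,6,9,12,13,14,15}
Z ∪ Y = {3,4,5,6,7,8,9,10,11,12,13,14,15,16}
Y ∩ Z = {3,5,7,8,10,11,16}
(Y ∩ Z) − Z = {}
(Z ∪ Y) ∪ ((Y ∩ Z) − Z) = {3,4,5,6,7,8,9,10,11,12,13,14,15,16}
Z^c = {4,6,9,12,14,15}
X ∩ Z^c = {6,15}
((Z ∪ Y) ∪ ((Y ∩ Z) − Z)) − (X ∩ Z^c) = {3,4,5,7,8,9,10,11,12,13,14,16}
(((Z ∪ Y) ∪ ((Y ∩ Z) − Z)) − (X ∩ Z^c))^c = {6,15}
4 ∈ ((((Z ∩ Y) − Z) ∪ (Z ∩ Y)) − (X − Z))^c but 4 ∉ (((Z ∪ Y) ∪ ((Y ∩ Z) − Z)) − (X ∩ Z^c))^c, so they differ.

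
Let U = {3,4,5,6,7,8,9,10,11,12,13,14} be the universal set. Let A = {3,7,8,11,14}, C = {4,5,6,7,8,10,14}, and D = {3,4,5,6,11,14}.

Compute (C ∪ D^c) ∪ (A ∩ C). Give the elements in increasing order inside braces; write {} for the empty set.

D^c = {7,8,9,10,12,13}
C ∪ D^c = {4,5,6,7,8,9,10,12,13,14}
A ∩ C = {7,8,14}
(C ∪ D^c) ∪ (A ∩ C) = {4,5,6,7,8,9,10,12,13,14}

{4,5,6,7,8,9,10,12,13,14}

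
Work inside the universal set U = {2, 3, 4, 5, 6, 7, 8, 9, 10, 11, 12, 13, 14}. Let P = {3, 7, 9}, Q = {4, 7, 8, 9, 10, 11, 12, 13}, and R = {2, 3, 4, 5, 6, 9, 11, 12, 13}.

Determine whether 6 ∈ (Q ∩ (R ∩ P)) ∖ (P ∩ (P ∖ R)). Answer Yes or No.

No

6 ∈ R and 6 ∉ P, so 6 ∉ R ∩ P
6 ∉ Q and 6 ∉ (R ∩ P), so 6 ∉ Q ∩ (R ∩ P)
6 ∉ P and 6 ∈ R, so 6 ∉ P ∖ R
6 ∉ P and 6 ∉ (P ∖ R), so 6 ∉ P ∩ (P ∖ R)
6 ∉ (Q ∩ (R ∩ P)) and 6 ∉ (P ∩ (P ∖ R)), so 6 ∉ (Q ∩ (R ∩ P)) ∖ (P ∩ (P ∖ R))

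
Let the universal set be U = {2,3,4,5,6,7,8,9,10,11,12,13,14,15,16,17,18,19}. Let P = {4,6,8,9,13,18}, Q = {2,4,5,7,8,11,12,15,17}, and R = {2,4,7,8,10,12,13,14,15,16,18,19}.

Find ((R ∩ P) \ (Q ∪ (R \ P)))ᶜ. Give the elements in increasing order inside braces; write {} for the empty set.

R ∩ P = {4,8,13,18}
R \ P = {2,7,10,12,14,15,16,19}
Q ∪ (R \ P) = {2,4,5,7,8,10,11,12,14,15,16,17,19}
(R ∩ P) \ (Q ∪ (R \ P)) = {13,18}
((R ∩ P) \ (Q ∪ (R \ P)))ᶜ = {2,3,4,5,6,7,8,9,10,11,12,14,15,16,17,19}

{2,3,4,5,6,7,8,9,10,11,12,14,15,16,17,19}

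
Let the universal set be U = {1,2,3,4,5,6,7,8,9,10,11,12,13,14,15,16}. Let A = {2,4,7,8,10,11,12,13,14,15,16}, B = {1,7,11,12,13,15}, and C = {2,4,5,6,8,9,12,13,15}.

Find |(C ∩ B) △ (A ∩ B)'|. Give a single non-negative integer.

14

C ∩ B = {12,13,15}
A ∩ B = {7,11,12,13,15}
(A ∩ B)' = {1,2,3,4,5,6,8,9,10,14,16}
(C ∩ B) △ (A ∩ B)' = {1,2,3,4,5,6,8,9,10,12,13,14,15,16}
|(C ∩ B) △ (A ∩ B)'| = 14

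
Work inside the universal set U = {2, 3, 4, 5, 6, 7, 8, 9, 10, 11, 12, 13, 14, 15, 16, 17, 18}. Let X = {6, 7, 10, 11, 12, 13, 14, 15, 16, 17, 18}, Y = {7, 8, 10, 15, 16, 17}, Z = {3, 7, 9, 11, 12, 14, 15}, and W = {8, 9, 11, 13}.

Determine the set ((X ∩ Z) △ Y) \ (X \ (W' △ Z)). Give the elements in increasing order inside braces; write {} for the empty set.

X ∩ Z = {7, 11, 12, 14, 15}
(X ∩ Z) △ Y = {8, 10, 11, 12, 14, 16, 17}
W' = {2, 3, 4, 5, 6, 7, 10, 12, 14, 15, 16, 17, 18}
W' △ Z = {2, 4, 5, 6, 9, 10, 11, 16, 17, 18}
X \ (W' △ Z) = {7, 12, 13, 14, 15}
((X ∩ Z) △ Y) \ (X \ (W' △ Z)) = {8, 10, 11, 16, 17}

{8, 10, 11, 16, 17}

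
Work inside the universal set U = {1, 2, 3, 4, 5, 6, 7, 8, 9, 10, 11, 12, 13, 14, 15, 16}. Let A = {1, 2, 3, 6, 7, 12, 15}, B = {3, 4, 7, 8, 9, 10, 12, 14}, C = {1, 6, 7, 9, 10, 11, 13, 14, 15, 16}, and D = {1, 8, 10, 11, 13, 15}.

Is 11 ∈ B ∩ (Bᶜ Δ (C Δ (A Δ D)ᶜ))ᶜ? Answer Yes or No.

No

11 ∉ B, so 11 ∈ Bᶜ
11 ∉ A and 11 ∈ D, so 11 ∈ A Δ D
11 ∉ (A Δ D)ᶜ since 11 ∈ (A Δ D)
11 ∈ C and 11 ∉ (A Δ D)ᶜ, so 11 ∈ C Δ (A Δ D)ᶜ
11 ∈ Bᶜ and 11 ∈ (C Δ (A Δ D)ᶜ), so 11 ∉ Bᶜ Δ (C Δ (A Δ D)ᶜ)
11 ∈ (Bᶜ Δ (C Δ (A Δ D)ᶜ))ᶜ since 11 ∉ (Bᶜ Δ (C Δ (A Δ D)ᶜ))
11 ∉ B and 11 ∈ (Bᶜ Δ (C Δ (A Δ D)ᶜ))ᶜ, so 11 ∉ B ∩ (Bᶜ Δ (C Δ (A Δ D)ᶜ))ᶜ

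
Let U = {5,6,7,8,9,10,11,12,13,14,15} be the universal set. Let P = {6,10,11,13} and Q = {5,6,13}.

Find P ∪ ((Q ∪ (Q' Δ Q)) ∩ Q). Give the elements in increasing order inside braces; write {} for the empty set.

Q' = {7,8,9,10,11,12,14,15}
Q' Δ Q = {5,6,7,8,9,10,11,12,13,14,15}
Q ∪ (Q' Δ Q) = {5,6,7,8,9,10,11,12,13,14,15}
(Q ∪ (Q' Δ Q)) ∩ Q = {5,6,13}
P ∪ ((Q ∪ (Q' Δ Q)) ∩ Q) = {5,6,10,11,13}

{5,6,10,11,13}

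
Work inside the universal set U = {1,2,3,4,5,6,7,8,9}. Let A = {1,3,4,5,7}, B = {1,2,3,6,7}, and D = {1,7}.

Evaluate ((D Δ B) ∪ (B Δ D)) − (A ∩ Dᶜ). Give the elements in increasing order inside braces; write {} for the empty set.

{2,6}

D Δ B = {2,3,6}
B Δ D = {2,3,6}
(D Δ B) ∪ (B Δ D) = {2,3,6}
Dᶜ = {2,3,4,5,6,8,9}
A ∩ Dᶜ = {3,4,5}
((D Δ B) ∪ (B Δ D)) − (A ∩ Dᶜ) = {2,6}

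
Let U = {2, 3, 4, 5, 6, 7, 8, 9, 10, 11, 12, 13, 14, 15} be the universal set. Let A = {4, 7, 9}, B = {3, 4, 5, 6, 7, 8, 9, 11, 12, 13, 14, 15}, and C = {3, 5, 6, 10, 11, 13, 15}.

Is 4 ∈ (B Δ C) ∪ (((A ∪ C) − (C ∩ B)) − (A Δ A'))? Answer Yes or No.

4 ∈ B and 4 ∉ C, so 4 ∈ B Δ C
4 ∈ A and 4 ∉ C, so 4 ∈ A ∪ C
4 ∉ C and 4 ∈ B, so 4 ∉ C ∩ B
4 ∈ (A ∪ C) and 4 ∉ (C ∩ B), so 4 ∈ (A ∪ C) − (C ∩ B)
4 ∈ A, so 4 ∉ A'
4 ∈ A and 4 ∉ A', so 4 ∈ A Δ A'
4 ∈ ((A ∪ C) − (C ∩ B)) and 4 ∈ (A Δ A'), so 4 ∉ ((A ∪ C) − (C ∩ B)) − (A Δ A')
4 ∈ (B Δ C) and 4 ∉ (((A ∪ C) − (C ∩ B)) − (A Δ A')), so 4 ∈ (B Δ C) ∪ (((A ∪ C) − (C ∩ B)) − (A Δ A'))

Yes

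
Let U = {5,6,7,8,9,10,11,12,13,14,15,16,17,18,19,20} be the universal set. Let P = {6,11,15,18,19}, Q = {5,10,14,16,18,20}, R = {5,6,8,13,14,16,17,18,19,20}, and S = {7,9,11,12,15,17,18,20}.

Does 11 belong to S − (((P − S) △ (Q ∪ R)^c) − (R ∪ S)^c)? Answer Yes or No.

No

11 ∈ P and 11 ∈ S, so 11 ∉ P − S
11 ∉ Q and 11 ∉ R, so 11 ∉ Q ∪ R
11 ∈ (Q ∪ R)^c since 11 ∉ (Q ∪ R)
11 ∉ (P − S) and 11 ∈ (Q ∪ R)^c, so 11 ∈ (P − S) △ (Q ∪ R)^c
11 ∉ R and 11 ∈ S, so 11 ∈ R ∪ S
11 ∉ (R ∪ S)^c since 11 ∈ (R ∪ S)
11 ∈ ((P − S) △ (Q ∪ R)^c) and 11 ∉ (R ∪ S)^c, so 11 ∈ ((P − S) △ (Q ∪ R)^c) − (R ∪ S)^c
11 ∈ S and 11 ∈ (((P − S) △ (Q ∪ R)^c) − (R ∪ S)^c), so 11 ∉ S − (((P − S) △ (Q ∪ R)^c) − (R ∪ S)^c)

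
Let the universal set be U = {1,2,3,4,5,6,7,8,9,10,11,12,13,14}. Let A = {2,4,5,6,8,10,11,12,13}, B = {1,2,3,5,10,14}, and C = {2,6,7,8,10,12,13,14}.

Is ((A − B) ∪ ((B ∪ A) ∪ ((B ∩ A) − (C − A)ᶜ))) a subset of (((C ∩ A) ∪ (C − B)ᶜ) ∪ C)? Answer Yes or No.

A − B = {4,6,8,11,12,13}
B ∪ A = {1,2,3,4,5,6,8,10,11,12,13,14}
B ∩ A = {2,5,10}
C − A = {7,14}
(C − A)ᶜ = {1,2,3,4,5,6,8,9,10,11,12,13}
(B ∩ A) − (C − A)ᶜ = {}
(B ∪ A) ∪ ((B ∩ A) − (C − A)ᶜ) = {1,2,3,4,5,6,8,10,11,12,13,14}
(A − B) ∪ ((B ∪ A) ∪ ((B ∩ A) − (C − A)ᶜ)) = {1,2,3,4,5,6,8,10,11,12,13,14}
C ∩ A = {2,6,8,10,12,13}
C − B = {6,7,8,12,13}
(C − B)ᶜ = {1,2,3,4,5,9,10,11,14}
(C ∩ A) ∪ (C − B)ᶜ = {1,2,3,4,5,6,8,9,10,11,12,13,14}
((C ∩ A) ∪ (C − B)ᶜ) ∪ C = {1,2,3,4,5,6,7,8,9,10,11,12,13,14}
Every element of {1,2,3,4,5,6,8,10,11,12,13,14} is in {1,2,3,4,5,6,7,8,9,10,11,12,13,14}, so (A − B) ∪ ((B ∪ A) ∪ ((B ∩ A) − (C − A)ᶜ)) ⊆ ((C ∩ A) ∪ (C − B)ᶜ) ∪ C.

Yes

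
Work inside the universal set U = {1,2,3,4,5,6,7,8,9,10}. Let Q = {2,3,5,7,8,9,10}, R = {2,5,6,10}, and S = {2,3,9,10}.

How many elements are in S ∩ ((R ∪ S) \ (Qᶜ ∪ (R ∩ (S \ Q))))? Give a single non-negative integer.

4

R ∪ S = {2,3,5,6,9,10}
Qᶜ = {1,4,6}
S \ Q = {}
R ∩ (S \ Q) = {}
Qᶜ ∪ (R ∩ (S \ Q)) = {1,4,6}
(R ∪ S) \ (Qᶜ ∪ (R ∩ (S \ Q))) = {2,3,5,9,10}
S ∩ ((R ∪ S) \ (Qᶜ ∪ (R ∩ (S \ Q)))) = {2,3,9,10}
|S ∩ ((R ∪ S) \ (Qᶜ ∪ (R ∩ (S \ Q))))| = 4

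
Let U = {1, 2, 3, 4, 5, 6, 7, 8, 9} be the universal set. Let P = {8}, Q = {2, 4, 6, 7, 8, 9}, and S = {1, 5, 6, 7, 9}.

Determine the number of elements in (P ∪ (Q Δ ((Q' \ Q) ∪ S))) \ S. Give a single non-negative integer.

4

Q' = {1, 3, 5}
Q' \ Q = {1, 3, 5}
(Q' \ Q) ∪ S = {1, 3, 5, 6, 7, 9}
Q Δ ((Q' \ Q) ∪ S) = {1, 2, 3, 4, 5, 8}
P ∪ (Q Δ ((Q' \ Q) ∪ S)) = {1, 2, 3, 4, 5, 8}
(P ∪ (Q Δ ((Q' \ Q) ∪ S))) \ S = {2, 3, 4, 8}
|(P ∪ (Q Δ ((Q' \ Q) ∪ S))) \ S| = 4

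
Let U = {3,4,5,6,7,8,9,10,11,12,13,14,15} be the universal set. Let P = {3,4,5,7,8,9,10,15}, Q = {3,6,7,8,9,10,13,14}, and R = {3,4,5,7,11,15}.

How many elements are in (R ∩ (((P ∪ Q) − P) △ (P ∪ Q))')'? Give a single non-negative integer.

12

P ∪ Q = {3,4,5,6,7,8,9,10,13,14,15}
(P ∪ Q) − P = {6,13,14}
((P ∪ Q) − P) △ (P ∪ Q) = {3,4,5,7,8,9,10,15}
(((P ∪ Q) − P) △ (P ∪ Q))' = {6,11,12,13,14}
R ∩ (((P ∪ Q) − P) △ (P ∪ Q))' = {11}
(R ∩ (((P ∪ Q) − P) △ (P ∪ Q))')' = {3,4,5,6,7,8,9,10,12,13,14,15}
|(R ∩ (((P ∪ Q) − P) △ (P ∪ Q))')'| = 12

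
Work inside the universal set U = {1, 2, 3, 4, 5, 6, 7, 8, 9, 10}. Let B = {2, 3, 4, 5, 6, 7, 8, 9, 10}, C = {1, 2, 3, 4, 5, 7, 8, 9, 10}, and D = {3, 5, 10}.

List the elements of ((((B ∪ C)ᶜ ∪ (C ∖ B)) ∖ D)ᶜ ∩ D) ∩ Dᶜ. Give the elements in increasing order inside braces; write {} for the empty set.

B ∪ C = {1, 2, 3, 4, 5, 6, 7, 8, 9, 10}
(B ∪ C)ᶜ = {}
C ∖ B = {1}
(B ∪ C)ᶜ ∪ (C ∖ B) = {1}
((B ∪ C)ᶜ ∪ (C ∖ B)) ∖ D = {1}
(((B ∪ C)ᶜ ∪ (C ∖ B)) ∖ D)ᶜ = {2, 3, 4, 5, 6, 7, 8, 9, 10}
(((B ∪ C)ᶜ ∪ (C ∖ B)) ∖ D)ᶜ ∩ D = {3, 5, 10}
Dᶜ = {1, 2, 4, 6, 7, 8, 9}
((((B ∪ C)ᶜ ∪ (C ∖ B)) ∖ D)ᶜ ∩ D) ∩ Dᶜ = {}

{}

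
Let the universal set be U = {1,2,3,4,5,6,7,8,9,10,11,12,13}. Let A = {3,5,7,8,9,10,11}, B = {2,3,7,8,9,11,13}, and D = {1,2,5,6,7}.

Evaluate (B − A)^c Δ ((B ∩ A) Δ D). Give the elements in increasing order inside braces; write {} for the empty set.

{2,4,7,10,12}

B − A = {2,13}
(B − A)^c = {1,3,4,5,6,7,8,9,10,11,12}
B ∩ A = {3,7,8,9,11}
(B ∩ A) Δ D = {1,2,3,5,6,8,9,11}
(B − A)^c Δ ((B ∩ A) Δ D) = {2,4,7,10,12}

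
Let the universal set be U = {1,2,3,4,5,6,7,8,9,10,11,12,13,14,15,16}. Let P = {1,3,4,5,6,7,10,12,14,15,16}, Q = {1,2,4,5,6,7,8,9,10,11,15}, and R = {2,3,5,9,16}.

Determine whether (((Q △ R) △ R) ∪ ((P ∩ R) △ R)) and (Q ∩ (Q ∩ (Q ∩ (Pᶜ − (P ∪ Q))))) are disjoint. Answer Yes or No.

Yes

Q △ R = {1,3,4,6,7,8,10,11,15,16}
(Q △ R) △ R = {1,2,4,5,6,7,8,9,10,11,15}
P ∩ R = {3,5,16}
(P ∩ R) △ R = {2,9}
((Q △ R) △ R) ∪ ((P ∩ R) △ R) = {1,2,4,5,6,7,8,9,10,11,15}
Pᶜ = {2,8,9,11,13}
P ∪ Q = {1,2,3,4,5,6,7,8,9,10,11,12,14,15,16}
Pᶜ − (P ∪ Q) = {13}
Q ∩ (Pᶜ − (P ∪ Q)) = {}
Q ∩ (Q ∩ (Pᶜ − (P ∪ Q))) = {}
Q ∩ (Q ∩ (Q ∩ (Pᶜ − (P ∪ Q)))) = {}
{1,2,4,5,6,7,8,9,10,11,15} and {} share no elements.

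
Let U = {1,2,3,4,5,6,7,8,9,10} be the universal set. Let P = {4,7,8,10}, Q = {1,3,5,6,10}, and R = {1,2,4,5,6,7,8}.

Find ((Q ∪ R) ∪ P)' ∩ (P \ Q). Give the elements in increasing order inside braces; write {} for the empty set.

Q ∪ R = {1,2,3,4,5,6,7,8,10}
(Q ∪ R) ∪ P = {1,2,3,4,5,6,7,8,10}
((Q ∪ R) ∪ P)' = {9}
P \ Q = {4,7,8}
((Q ∪ R) ∪ P)' ∩ (P \ Q) = {}

{}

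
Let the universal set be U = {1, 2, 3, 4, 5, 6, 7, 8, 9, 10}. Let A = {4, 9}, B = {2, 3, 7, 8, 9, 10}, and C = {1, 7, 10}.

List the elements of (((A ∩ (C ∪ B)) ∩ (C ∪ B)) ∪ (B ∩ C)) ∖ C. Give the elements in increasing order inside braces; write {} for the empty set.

{9}

C ∪ B = {1, 2, 3, 7, 8, 9, 10}
A ∩ (C ∪ B) = {9}
(A ∩ (C ∪ B)) ∩ (C ∪ B) = {9}
B ∩ C = {7, 10}
((A ∩ (C ∪ B)) ∩ (C ∪ B)) ∪ (B ∩ C) = {7, 9, 10}
(((A ∩ (C ∪ B)) ∩ (C ∪ B)) ∪ (B ∩ C)) ∖ C = {9}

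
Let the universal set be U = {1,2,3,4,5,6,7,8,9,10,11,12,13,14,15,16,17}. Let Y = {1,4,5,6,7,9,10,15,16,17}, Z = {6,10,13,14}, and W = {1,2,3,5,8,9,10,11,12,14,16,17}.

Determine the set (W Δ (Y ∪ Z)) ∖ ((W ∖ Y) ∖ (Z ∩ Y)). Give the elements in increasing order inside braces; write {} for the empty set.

{4,6,7,13,15}

Y ∪ Z = {1,4,5,6,7,9,10,13,14,15,16,17}
W Δ (Y ∪ Z) = {2,3,4,6,7,8,11,12,13,15}
W ∖ Y = {2,3,8,11,12,14}
Z ∩ Y = {6,10}
(W ∖ Y) ∖ (Z ∩ Y) = {2,3,8,11,12,14}
(W Δ (Y ∪ Z)) ∖ ((W ∖ Y) ∖ (Z ∩ Y)) = {4,6,7,13,15}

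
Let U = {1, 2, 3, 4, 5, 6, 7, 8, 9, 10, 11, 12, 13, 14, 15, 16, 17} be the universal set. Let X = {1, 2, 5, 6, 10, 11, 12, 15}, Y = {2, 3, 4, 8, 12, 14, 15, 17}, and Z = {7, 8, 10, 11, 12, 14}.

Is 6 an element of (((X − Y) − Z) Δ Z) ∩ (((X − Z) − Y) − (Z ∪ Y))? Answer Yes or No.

Yes

6 ∈ X and 6 ∉ Y, so 6 ∈ X − Y
6 ∈ (X − Y) and 6 ∉ Z, so 6 ∈ (X − Y) − Z
6 ∈ ((X − Y) − Z) and 6 ∉ Z, so 6 ∈ ((X − Y) − Z) Δ Z
6 ∈ X and 6 ∉ Z, so 6 ∈ X − Z
6 ∈ (X − Z) and 6 ∉ Y, so 6 ∈ (X − Z) − Y
6 ∉ Z and 6 ∉ Y, so 6 ∉ Z ∪ Y
6 ∈ ((X − Z) − Y) and 6 ∉ (Z ∪ Y), so 6 ∈ ((X − Z) − Y) − (Z ∪ Y)
6 ∈ (((X − Y) − Z) Δ Z) and 6 ∈ (((X − Z) − Y) − (Z ∪ Y)), so 6 ∈ (((X − Y) − Z) Δ Z) ∩ (((X − Z) − Y) − (Z ∪ Y))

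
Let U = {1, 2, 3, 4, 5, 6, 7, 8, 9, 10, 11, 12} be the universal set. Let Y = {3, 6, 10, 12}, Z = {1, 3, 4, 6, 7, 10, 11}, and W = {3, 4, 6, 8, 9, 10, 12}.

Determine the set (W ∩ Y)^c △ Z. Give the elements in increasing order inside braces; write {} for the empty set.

W ∩ Y = {3, 6, 10, 12}
(W ∩ Y)^c = {1, 2, 4, 5, 7, 8, 9, 11}
(W ∩ Y)^c △ Z = {2, 3, 5, 6, 8, 9, 10}

{2, 3, 5, 6, 8, 9, 10}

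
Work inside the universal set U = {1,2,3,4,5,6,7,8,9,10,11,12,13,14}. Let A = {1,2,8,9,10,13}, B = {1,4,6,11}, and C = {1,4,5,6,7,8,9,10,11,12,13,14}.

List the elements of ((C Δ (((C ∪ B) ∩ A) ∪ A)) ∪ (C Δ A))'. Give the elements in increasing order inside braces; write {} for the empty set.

{1,3,8,9,10,13}

C ∪ B = {1,4,5,6,7,8,9,10,11,12,13,14}
(C ∪ B) ∩ A = {1,8,9,10,13}
((C ∪ B) ∩ A) ∪ A = {1,2,8,9,10,13}
C Δ (((C ∪ B) ∩ A) ∪ A) = {2,4,5,6,7,11,12,14}
C Δ A = {2,4,5,6,7,11,12,14}
(C Δ (((C ∪ B) ∩ A) ∪ A)) ∪ (C Δ A) = {2,4,5,6,7,11,12,14}
((C Δ (((C ∪ B) ∩ A) ∪ A)) ∪ (C Δ A))' = {1,3,8,9,10,13}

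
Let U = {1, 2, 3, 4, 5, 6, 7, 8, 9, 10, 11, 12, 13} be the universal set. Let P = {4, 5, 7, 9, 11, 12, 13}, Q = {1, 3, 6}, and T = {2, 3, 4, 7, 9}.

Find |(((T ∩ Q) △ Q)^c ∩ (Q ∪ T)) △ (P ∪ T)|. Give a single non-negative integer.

4

T ∩ Q = {3}
(T ∩ Q) △ Q = {1, 6}
((T ∩ Q) △ Q)^c = {2, 3, 4, 5, 7, 8, 9, 10, 11, 12, 13}
Q ∪ T = {1, 2, 3, 4, 6, 7, 9}
((T ∩ Q) △ Q)^c ∩ (Q ∪ T) = {2, 3, 4, 7, 9}
P ∪ T = {2, 3, 4, 5, 7, 9, 11, 12, 13}
(((T ∩ Q) △ Q)^c ∩ (Q ∪ T)) △ (P ∪ T) = {5, 11, 12, 13}
|(((T ∩ Q) △ Q)^c ∩ (Q ∪ T)) △ (P ∪ T)| = 4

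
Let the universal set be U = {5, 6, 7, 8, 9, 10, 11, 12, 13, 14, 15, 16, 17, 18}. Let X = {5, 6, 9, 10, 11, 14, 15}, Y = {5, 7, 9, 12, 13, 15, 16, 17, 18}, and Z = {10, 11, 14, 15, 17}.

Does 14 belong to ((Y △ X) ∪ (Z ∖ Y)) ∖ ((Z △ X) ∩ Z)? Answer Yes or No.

Yes

14 ∉ Y and 14 ∈ X, so 14 ∈ Y △ X
14 ∈ Z and 14 ∉ Y, so 14 ∈ Z ∖ Y
14 ∈ (Y △ X) and 14 ∈ (Z ∖ Y), so 14 ∈ (Y △ X) ∪ (Z ∖ Y)
14 ∈ Z and 14 ∈ X, so 14 ∉ Z △ X
14 ∉ (Z △ X) and 14 ∈ Z, so 14 ∉ (Z △ X) ∩ Z
14 ∈ ((Y △ X) ∪ (Z ∖ Y)) and 14 ∉ ((Z △ X) ∩ Z), so 14 ∈ ((Y △ X) ∪ (Z ∖ Y)) ∖ ((Z △ X) ∩ Z)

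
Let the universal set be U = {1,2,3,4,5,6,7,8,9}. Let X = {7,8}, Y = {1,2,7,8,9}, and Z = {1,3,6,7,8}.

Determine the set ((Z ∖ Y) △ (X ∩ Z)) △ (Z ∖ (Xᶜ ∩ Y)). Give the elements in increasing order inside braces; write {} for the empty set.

{}

Z ∖ Y = {3,6}
X ∩ Z = {7,8}
(Z ∖ Y) △ (X ∩ Z) = {3,6,7,8}
Xᶜ = {1,2,3,4,5,6,9}
Xᶜ ∩ Y = {1,2,9}
Z ∖ (Xᶜ ∩ Y) = {3,6,7,8}
((Z ∖ Y) △ (X ∩ Z)) △ (Z ∖ (Xᶜ ∩ Y)) = {}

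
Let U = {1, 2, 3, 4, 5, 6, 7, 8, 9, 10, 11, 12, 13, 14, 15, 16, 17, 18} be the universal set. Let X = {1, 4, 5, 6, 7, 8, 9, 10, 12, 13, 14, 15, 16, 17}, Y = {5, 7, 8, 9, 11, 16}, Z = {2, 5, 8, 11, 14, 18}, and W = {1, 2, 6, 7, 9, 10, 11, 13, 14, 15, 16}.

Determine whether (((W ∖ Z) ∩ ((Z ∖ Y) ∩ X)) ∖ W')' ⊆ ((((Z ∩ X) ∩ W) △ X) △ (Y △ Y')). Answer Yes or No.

W ∖ Z = {1, 6, 7, 9, 10, 13, 15, 16}
Z ∖ Y = {2, 14, 18}
(Z ∖ Y) ∩ X = {14}
(W ∖ Z) ∩ ((Z ∖ Y) ∩ X) = {}
W' = {3, 4, 5, 8, 12, 17, 18}
((W ∖ Z) ∩ ((Z ∖ Y) ∩ X)) ∖ W' = {}
(((W ∖ Z) ∩ ((Z ∖ Y) ∩ X)) ∖ W')' = {1, 2, 3, 4, 5, 6, 7, 8, 9, 10, 11, 12, 13, 14, 15, 16, 17, 18}
Z ∩ X = {5, 8, 14}
(Z ∩ X) ∩ W = {14}
((Z ∩ X) ∩ W) △ X = {1, 4, 5, 6, 7, 8, 9, 10, 12, 13, 15, 16, 17}
Y' = {1, 2, 3, 4, 6, 10, 12, 13, 14, 15, 17, 18}
Y △ Y' = {1, 2, 3, 4, 5, 6, 7, 8, 9, 10, 11, 12, 13, 14, 15, 16, 17, 18}
(((Z ∩ X) ∩ W) △ X) △ (Y △ Y') = {2, 3, 11, 14, 18}
1 ∈ (((W ∖ Z) ∩ ((Z ∖ Y) ∩ X)) ∖ W')' but 1 ∉ (((Z ∩ X) ∩ W) △ X) △ (Y △ Y'), so the inclusion fails.

No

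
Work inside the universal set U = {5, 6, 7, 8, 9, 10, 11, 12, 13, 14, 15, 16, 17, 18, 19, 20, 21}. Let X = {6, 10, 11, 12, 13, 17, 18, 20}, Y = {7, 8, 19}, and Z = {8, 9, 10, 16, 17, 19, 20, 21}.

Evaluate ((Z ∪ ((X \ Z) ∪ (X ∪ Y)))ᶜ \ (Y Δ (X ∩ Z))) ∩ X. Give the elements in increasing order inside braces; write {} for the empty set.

X \ Z = {6, 11, 12, 13, 18}
X ∪ Y = {6, 7, 8, 10, 11, 12, 13, 17, 18, 19, 20}
(X \ Z) ∪ (X ∪ Y) = {6, 7, 8, 10, 11, 12, 13, 17, 18, 19, 20}
Z ∪ ((X \ Z) ∪ (X ∪ Y)) = {6, 7, 8, 9, 10, 11, 12, 13, 16, 17, 18, 19, 20, 21}
(Z ∪ ((X \ Z) ∪ (X ∪ Y)))ᶜ = {5, 14, 15}
X ∩ Z = {10, 17, 20}
Y Δ (X ∩ Z) = {7, 8, 10, 17, 19, 20}
(Z ∪ ((X \ Z) ∪ (X ∪ Y)))ᶜ \ (Y Δ (X ∩ Z)) = {5, 14, 15}
((Z ∪ ((X \ Z) ∪ (X ∪ Y)))ᶜ \ (Y Δ (X ∩ Z))) ∩ X = {}

{}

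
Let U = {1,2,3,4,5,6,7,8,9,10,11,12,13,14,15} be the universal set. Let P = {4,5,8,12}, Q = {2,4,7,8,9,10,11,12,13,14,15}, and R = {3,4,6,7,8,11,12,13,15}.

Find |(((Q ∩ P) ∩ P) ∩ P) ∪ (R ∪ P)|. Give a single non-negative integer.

Q ∩ P = {4,8,12}
(Q ∩ P) ∩ P = {4,8,12}
((Q ∩ P) ∩ P) ∩ P = {4,8,12}
R ∪ P = {3,4,5,6,7,8,11,12,13,15}
(((Q ∩ P) ∩ P) ∩ P) ∪ (R ∪ P) = {3,4,5,6,7,8,11,12,13,15}
|(((Q ∩ P) ∩ P) ∩ P) ∪ (R ∪ P)| = 10

10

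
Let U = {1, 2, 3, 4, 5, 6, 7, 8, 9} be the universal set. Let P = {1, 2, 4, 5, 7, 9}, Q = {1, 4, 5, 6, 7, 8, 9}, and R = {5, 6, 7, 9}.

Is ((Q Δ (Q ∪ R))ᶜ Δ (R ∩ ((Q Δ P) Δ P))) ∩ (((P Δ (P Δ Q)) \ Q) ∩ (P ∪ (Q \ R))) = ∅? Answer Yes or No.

Yes

Q ∪ R = {1, 4, 5, 6, 7, 8, 9}
Q Δ (Q ∪ R) = {}
(Q Δ (Q ∪ R))ᶜ = {1, 2, 3, 4, 5, 6, 7, 8, 9}
Q Δ P = {2, 6, 8}
(Q Δ P) Δ P = {1, 4, 5, 6, 7, 8, 9}
R ∩ ((Q Δ P) Δ P) = {5, 6, 7, 9}
(Q Δ (Q ∪ R))ᶜ Δ (R ∩ ((Q Δ P) Δ P)) = {1, 2, 3, 4, 8}
P Δ Q = {2, 6, 8}
P Δ (P Δ Q) = {1, 4, 5, 6, 7, 8, 9}
(P Δ (P Δ Q)) \ Q = {}
Q \ R = {1, 4, 8}
P ∪ (Q \ R) = {1, 2, 4, 5, 7, 8, 9}
((P Δ (P Δ Q)) \ Q) ∩ (P ∪ (Q \ R)) = {}
{1, 2, 3, 4, 8} and {} share no elements.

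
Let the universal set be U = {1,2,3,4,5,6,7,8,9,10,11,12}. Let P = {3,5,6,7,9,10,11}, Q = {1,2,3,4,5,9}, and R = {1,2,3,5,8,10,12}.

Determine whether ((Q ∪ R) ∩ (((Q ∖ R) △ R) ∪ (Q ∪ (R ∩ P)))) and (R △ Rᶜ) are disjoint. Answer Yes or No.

No

Q ∪ R = {1,2,3,4,5,8,9,10,12}
Q ∖ R = {4,9}
(Q ∖ R) △ R = {1,2,3,4,5,8,9,10,12}
R ∩ P = {3,5,10}
Q ∪ (R ∩ P) = {1,2,3,4,5,9,10}
((Q ∖ R) △ R) ∪ (Q ∪ (R ∩ P)) = {1,2,3,4,5,8,9,10,12}
(Q ∪ R) ∩ (((Q ∖ R) △ R) ∪ (Q ∪ (R ∩ P))) = {1,2,3,4,5,8,9,10,12}
Rᶜ = {4,6,7,9,11}
R △ Rᶜ = {1,2,3,4,5,6,7,8,9,10,11,12}
1 lies in both, so they are not disjoint.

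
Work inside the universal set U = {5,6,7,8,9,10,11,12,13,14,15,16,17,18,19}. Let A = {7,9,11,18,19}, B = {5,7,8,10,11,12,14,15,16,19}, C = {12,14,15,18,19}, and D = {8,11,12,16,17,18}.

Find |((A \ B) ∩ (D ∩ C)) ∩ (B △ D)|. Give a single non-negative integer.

A \ B = {9,18}
D ∩ C = {12,18}
(A \ B) ∩ (D ∩ C) = {18}
B △ D = {5,7,10,14,15,17,18,19}
((A \ B) ∩ (D ∩ C)) ∩ (B △ D) = {18}
|((A \ B) ∩ (D ∩ C)) ∩ (B △ D)| = 1

1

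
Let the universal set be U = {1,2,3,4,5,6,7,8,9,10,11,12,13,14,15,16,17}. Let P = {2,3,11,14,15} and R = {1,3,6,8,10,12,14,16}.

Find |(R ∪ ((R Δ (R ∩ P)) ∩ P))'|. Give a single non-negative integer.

9

R ∩ P = {3,14}
R Δ (R ∩ P) = {1,6,8,10,12,16}
(R Δ (R ∩ P)) ∩ P = {}
R ∪ ((R Δ (R ∩ P)) ∩ P) = {1,3,6,8,10,12,14,16}
(R ∪ ((R Δ (R ∩ P)) ∩ P))' = {2,4,5,7,9,11,13,15,17}
|(R ∪ ((R Δ (R ∩ P)) ∩ P))'| = 9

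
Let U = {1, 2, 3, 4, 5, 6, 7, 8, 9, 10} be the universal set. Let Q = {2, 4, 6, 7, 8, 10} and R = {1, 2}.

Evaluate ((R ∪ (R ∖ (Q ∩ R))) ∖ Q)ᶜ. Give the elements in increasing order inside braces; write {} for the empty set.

Q ∩ R = {2}
R ∖ (Q ∩ R) = {1}
R ∪ (R ∖ (Q ∩ R)) = {1, 2}
(R ∪ (R ∖ (Q ∩ R))) ∖ Q = {1}
((R ∪ (R ∖ (Q ∩ R))) ∖ Q)ᶜ = {2, 3, 4, 5, 6, 7, 8, 9, 10}

{2, 3, 4, 5, 6, 7, 8, 9, 10}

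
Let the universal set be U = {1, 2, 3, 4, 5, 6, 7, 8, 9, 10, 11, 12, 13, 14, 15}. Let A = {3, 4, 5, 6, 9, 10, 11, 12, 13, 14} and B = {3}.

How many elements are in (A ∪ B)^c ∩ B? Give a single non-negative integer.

0

A ∪ B = {3, 4, 5, 6, 9, 10, 11, 12, 13, 14}
(A ∪ B)^c = {1, 2, 7, 8, 15}
(A ∪ B)^c ∩ B = {}
|(A ∪ B)^c ∩ B| = 0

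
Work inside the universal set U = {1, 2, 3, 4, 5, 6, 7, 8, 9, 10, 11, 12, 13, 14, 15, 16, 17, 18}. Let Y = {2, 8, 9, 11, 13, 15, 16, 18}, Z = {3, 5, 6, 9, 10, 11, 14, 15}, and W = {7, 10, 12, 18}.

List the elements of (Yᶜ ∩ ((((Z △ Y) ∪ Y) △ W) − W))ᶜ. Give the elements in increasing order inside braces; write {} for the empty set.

Yᶜ = {1, 3, 4, 5, 6, 7, 10, 12, 14, 17}
Z △ Y = {2, 3, 5, 6, 8, 10, 13, 14, 16, 18}
(Z △ Y) ∪ Y = {2, 3, 5, 6, 8, 9, 10, 11, 13, 14, 15, 16, 18}
((Z △ Y) ∪ Y) △ W = {2, 3, 5, 6, 7, 8, 9, 11, 12, 13, 14, 15, 16}
(((Z △ Y) ∪ Y) △ W) − W = {2, 3, 5, 6, 8, 9, 11, 13, 14, 15, 16}
Yᶜ ∩ ((((Z △ Y) ∪ Y) △ W) − W) = {3, 5, 6, 14}
(Yᶜ ∩ ((((Z △ Y) ∪ Y) △ W) − W))ᶜ = {1, 2, 4, 7, 8, 9, 10, 11, 12, 13, 15, 16, 17, 18}

{1, 2, 4, 7, 8, 9, 10, 11, 12, 13, 15, 16, 17, 18}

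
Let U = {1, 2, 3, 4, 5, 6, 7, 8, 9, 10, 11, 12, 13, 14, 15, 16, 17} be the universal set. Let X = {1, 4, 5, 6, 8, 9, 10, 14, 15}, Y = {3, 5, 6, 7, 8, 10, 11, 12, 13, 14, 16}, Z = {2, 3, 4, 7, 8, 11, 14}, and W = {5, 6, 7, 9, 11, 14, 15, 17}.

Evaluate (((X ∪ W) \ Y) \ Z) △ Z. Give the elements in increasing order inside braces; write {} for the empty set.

X ∪ W = {1, 4, 5, 6, 7, 8, 9, 10, 11, 14, 15, 17}
(X ∪ W) \ Y = {1, 4, 9, 15, 17}
((X ∪ W) \ Y) \ Z = {1, 9, 15, 17}
(((X ∪ W) \ Y) \ Z) △ Z = {1, 2, 3, 4, 7, 8, 9, 11, 14, 15, 17}

{1, 2, 3, 4, 7, 8, 9, 11, 14, 15, 17}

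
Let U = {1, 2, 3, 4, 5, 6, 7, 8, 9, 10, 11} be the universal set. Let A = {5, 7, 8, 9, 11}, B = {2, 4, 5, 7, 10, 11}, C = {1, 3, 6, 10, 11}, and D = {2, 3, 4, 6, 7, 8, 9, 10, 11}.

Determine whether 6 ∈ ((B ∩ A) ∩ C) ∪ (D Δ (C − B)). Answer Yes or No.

6 ∉ B and 6 ∉ A, so 6 ∉ B ∩ A
6 ∉ (B ∩ A) and 6 ∈ C, so 6 ∉ (B ∩ A) ∩ C
6 ∈ C and 6 ∉ B, so 6 ∈ C − B
6 ∈ D and 6 ∈ (C − B), so 6 ∉ D Δ (C − B)
6 ∉ ((B ∩ A) ∩ C) and 6 ∉ (D Δ (C − B)), so 6 ∉ ((B ∩ A) ∩ C) ∪ (D Δ (C − B))

No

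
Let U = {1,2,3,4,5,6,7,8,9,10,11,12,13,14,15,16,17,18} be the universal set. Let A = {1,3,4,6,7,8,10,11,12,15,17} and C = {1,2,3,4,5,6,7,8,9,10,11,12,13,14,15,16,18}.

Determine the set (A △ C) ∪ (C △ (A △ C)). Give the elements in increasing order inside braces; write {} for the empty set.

A △ C = {2,5,9,13,14,16,17,18}
C △ (A △ C) = {1,3,4,6,7,8,10,11,12,15,17}
(A △ C) ∪ (C △ (A △ C)) = {1,2,3,4,5,6,7,8,9,10,11,12,13,14,15,16,17,18}

{1,2,3,4,5,6,7,8,9,10,11,12,13,14,15,16,17,18}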